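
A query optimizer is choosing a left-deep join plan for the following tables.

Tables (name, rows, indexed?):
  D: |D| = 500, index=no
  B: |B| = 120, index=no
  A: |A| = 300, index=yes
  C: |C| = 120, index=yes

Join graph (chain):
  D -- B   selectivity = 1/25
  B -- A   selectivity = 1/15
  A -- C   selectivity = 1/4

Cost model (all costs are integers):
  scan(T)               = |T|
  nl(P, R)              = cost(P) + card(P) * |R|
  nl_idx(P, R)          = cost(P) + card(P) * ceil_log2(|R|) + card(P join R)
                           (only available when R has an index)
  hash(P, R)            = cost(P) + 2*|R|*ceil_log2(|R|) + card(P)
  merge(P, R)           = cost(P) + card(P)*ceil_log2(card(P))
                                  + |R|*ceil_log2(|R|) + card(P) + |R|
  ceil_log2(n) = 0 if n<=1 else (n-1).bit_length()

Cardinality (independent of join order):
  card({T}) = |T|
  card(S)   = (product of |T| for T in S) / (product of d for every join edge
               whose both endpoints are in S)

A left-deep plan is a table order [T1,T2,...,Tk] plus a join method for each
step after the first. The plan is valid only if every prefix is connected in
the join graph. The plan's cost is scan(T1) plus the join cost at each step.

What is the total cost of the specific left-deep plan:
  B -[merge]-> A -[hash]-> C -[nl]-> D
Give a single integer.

36008160

step 1: scan B: cost=120, card=120
step 2: join A via merge
    card(P join A) = 120*300/(15) = 2400
    cost = 120 + 120*7 + 300*9 + 120 + 300 = 4080
step 3: join C via hash
    card(P join C) = 2400*120/(4) = 72000
    cost = 4080 + 2*120*7 + 2400 = 8160
step 4: join D via nl
    card(P join D) = 72000*500/(25) = 1440000
    cost = 8160 + 72000*500 = 36008160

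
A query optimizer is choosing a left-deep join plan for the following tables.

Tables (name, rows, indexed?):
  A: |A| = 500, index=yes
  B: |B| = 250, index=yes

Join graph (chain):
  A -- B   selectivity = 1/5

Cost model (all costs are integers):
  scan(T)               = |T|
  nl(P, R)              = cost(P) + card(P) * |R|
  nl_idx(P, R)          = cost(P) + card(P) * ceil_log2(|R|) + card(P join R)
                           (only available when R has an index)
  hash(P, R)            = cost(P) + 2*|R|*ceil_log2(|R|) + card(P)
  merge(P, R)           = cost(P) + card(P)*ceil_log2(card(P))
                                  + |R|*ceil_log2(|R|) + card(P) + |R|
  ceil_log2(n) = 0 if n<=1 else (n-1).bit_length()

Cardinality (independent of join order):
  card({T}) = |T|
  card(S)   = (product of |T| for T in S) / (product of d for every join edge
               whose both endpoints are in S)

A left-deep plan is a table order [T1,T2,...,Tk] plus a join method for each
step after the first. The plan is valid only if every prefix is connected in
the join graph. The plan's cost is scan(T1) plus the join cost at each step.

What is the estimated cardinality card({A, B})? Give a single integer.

Tables in S: A(500), B(250)
Edges inside S: A-B(d=5)
numerator = 500 * 250 = 125000
denominator = 5 = 5
card(S) = 125000 / 5 = 25000

25000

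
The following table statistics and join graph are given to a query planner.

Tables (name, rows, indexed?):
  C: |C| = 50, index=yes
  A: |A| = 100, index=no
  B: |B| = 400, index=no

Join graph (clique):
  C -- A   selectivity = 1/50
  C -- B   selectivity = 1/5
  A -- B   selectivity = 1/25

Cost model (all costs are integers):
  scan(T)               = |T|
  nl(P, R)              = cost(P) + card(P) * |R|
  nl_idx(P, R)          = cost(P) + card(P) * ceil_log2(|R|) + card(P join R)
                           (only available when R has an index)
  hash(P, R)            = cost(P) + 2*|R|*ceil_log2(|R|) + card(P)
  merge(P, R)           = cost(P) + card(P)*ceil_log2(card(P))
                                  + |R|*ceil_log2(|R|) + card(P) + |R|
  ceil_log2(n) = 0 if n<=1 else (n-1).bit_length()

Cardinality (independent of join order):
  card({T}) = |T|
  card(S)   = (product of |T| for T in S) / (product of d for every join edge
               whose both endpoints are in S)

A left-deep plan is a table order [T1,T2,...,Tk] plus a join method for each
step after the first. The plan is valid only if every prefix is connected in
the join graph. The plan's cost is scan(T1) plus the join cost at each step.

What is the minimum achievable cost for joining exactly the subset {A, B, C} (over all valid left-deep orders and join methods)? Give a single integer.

Selinger DP over subsets of {A,B,C}:
  {C}: scan cost=50, card=50
  {A}: scan cost=100, card=100
  {B}: scan cost=400, card=400
  {AC}: card=100; try (C,hash)→800, (C,nl_idx)→800, (A,merge)→1200, (C,merge)→1250, (A,hash)→1500, (A,nl)→5050 …(+1); best=800 via (C,hash)
  {BC}: card=4000; try (C,hash)→1400, (B,merge)→4400, (C,merge)→4750, (C,nl_idx)→6800, (B,hash)→7300, (B,nl)→20050 …(+1); best=1400 via (C,hash)
  {AB}: card=1600; try (A,hash)→2200, (B,merge)→4900, (A,merge)→5200, (B,hash)→7400, (B,nl)→40100, (A,nl)→40400; best=2200 via (A,hash)
  {ABC}: card=320; try (C,hash)→4400, (B,merge)→5600, (A,hash)→6800, (B,hash)→8100, (C,nl_idx)→12120, (C,merge)→21750 …(+4); best=4400 via (C,hash)

4400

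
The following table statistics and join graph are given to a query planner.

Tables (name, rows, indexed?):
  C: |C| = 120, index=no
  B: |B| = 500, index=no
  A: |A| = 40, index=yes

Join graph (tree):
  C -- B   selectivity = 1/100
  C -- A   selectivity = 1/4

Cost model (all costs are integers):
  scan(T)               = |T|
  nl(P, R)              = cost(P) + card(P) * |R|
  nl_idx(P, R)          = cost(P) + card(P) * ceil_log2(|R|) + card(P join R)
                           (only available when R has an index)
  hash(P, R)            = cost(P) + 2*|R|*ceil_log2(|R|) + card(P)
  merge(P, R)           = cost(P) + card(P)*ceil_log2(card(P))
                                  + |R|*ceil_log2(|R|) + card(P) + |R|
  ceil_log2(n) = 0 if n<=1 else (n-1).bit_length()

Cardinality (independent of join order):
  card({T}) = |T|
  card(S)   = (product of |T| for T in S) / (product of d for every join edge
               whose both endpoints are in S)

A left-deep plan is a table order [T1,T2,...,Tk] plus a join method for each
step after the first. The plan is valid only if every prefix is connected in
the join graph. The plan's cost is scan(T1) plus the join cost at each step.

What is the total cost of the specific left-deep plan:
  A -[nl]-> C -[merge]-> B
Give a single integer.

step 1: scan A: cost=40, card=40
step 2: join C via nl
    card(P join C) = 40*120/(4) = 1200
    cost = 40 + 40*120 = 4840
step 3: join B via merge
    card(P join B) = 1200*500/(100) = 6000
    cost = 4840 + 1200*11 + 500*9 + 1200 + 500 = 24240

24240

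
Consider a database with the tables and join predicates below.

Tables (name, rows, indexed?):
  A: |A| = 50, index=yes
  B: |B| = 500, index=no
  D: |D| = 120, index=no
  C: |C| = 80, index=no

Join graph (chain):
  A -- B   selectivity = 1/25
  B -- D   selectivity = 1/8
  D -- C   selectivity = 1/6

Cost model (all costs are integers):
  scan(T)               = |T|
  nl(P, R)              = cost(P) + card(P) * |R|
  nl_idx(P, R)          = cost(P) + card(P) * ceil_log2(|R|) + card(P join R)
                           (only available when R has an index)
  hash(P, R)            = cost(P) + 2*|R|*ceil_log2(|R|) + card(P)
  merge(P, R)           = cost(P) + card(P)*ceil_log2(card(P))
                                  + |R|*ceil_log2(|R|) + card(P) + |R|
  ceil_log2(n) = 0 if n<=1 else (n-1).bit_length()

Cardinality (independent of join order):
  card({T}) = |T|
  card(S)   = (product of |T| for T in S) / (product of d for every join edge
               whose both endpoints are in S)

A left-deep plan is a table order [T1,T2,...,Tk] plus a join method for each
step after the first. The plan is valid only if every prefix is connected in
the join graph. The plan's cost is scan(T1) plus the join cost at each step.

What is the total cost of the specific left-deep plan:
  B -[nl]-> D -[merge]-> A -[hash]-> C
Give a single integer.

step 1: scan B: cost=500, card=500
step 2: join D via nl
    card(P join D) = 500*120/(8) = 7500
    cost = 500 + 500*120 = 60500
step 3: join A via merge
    card(P join A) = 7500*50/(25) = 15000
    cost = 60500 + 7500*13 + 50*6 + 7500 + 50 = 165850
step 4: join C via hash
    card(P join C) = 15000*80/(6) = 200000
    cost = 165850 + 2*80*7 + 15000 = 181970

181970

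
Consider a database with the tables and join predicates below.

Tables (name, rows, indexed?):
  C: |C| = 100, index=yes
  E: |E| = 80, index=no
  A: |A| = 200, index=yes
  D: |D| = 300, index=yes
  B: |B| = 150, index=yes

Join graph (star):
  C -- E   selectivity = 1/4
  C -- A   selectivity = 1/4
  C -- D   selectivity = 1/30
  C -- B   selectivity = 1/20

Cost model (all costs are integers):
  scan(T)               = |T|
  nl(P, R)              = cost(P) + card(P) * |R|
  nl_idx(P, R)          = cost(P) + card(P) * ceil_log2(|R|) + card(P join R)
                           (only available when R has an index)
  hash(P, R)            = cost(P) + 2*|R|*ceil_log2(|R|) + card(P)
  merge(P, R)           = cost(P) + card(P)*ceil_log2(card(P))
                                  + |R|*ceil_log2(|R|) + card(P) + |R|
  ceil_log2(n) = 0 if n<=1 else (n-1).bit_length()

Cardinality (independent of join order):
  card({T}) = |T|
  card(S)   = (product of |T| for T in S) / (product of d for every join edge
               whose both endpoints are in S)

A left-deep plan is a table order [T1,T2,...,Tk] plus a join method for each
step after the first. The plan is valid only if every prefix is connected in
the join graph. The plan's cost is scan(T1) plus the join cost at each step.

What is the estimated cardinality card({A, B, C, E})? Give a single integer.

Tables in S: A(200), B(150), C(100), E(80)
Edges inside S: C-E(d=4), C-A(d=4), C-B(d=20)
numerator = 200 * 150 * 100 * 80 = 240000000
denominator = 4 * 4 * 20 = 320
card(S) = 240000000 / 320 = 750000

750000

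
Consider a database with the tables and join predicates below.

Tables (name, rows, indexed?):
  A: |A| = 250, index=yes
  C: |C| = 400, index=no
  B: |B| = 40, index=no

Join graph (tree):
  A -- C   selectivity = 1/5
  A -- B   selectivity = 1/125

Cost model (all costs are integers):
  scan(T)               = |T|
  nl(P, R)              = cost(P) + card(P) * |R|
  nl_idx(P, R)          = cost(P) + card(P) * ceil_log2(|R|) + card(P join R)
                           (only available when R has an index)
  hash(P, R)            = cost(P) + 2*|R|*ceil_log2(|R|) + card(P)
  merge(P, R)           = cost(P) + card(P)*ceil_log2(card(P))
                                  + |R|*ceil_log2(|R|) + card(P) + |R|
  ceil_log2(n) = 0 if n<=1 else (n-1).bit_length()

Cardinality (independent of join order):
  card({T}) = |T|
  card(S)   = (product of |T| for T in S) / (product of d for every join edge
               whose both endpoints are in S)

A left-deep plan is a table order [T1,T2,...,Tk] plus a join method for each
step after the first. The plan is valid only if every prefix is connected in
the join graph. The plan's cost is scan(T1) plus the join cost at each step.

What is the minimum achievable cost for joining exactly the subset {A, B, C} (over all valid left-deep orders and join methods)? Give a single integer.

Selinger DP over subsets of {A,B,C}:
  {A}: scan cost=250, card=250
  {C}: scan cost=400, card=400
  {B}: scan cost=40, card=40
  {AC}: card=20000; try (A,hash)→4800, (C,merge)→6500, (A,merge)→6650, (C,hash)→7700, (A,nl_idx)→23600, (C,nl)→100250 …(+1); best=4800 via (A,hash)
  {AB}: card=80; try (A,nl_idx)→440, (B,hash)→980, (A,merge)→2570, (B,merge)→2780, (A,hash)→4080, (A,nl)→10040 …(+1); best=440 via (A,nl_idx)
  {ABC}: card=6400; try (C,merge)→5080, (C,hash)→7720, (B,hash)→25280, (C,nl)→32440, (B,merge)→325080, (B,nl)→804800; best=5080 via (C,merge)

5080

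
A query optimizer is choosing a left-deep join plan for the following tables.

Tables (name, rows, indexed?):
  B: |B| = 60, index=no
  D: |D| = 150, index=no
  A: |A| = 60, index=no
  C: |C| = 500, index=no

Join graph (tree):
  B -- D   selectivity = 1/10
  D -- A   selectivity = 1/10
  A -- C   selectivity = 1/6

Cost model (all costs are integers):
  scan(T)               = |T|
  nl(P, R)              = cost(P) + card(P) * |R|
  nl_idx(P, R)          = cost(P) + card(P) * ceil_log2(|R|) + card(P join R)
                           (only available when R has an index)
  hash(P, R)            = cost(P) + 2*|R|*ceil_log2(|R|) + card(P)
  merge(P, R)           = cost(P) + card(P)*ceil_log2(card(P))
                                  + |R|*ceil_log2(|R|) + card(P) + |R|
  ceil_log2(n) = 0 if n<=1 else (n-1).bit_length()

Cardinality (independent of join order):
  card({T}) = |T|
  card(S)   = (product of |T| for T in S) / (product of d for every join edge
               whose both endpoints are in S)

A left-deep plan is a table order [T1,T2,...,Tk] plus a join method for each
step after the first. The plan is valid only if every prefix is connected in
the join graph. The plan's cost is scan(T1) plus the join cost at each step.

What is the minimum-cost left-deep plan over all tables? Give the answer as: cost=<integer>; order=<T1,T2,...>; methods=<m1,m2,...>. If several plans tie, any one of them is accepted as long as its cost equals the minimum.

Selinger DP (subsets sized 1..n):
  {B}: scan cost=60, card=60
  {D}: scan cost=150, card=150
  {A}: scan cost=60, card=60
  {C}: scan cost=500, card=500
  {BD}: card=900; try (B,hash)→1020, (D,merge)→1830, (B,merge)→1920, (D,hash)→2520, (D,nl)→9060, (B,nl)→9150; best=1020 via (B,hash)
  {AD}: card=900; try (A,hash)→1020, (D,merge)→1830, (A,merge)→1920, (D,hash)→2520, (D,nl)→9060, (A,nl)→9150; best=1020 via (A,hash)
  {AC}: card=5000; try (A,hash)→1720, (C,merge)→5480, (A,merge)→5920, (C,hash)→9120, (C,nl)→30060, (A,nl)→30500; best=1720 via (A,hash)
  {ABD}: card=5400; try (B,hash)→2640, (A,hash)→2640, (B,merge)→11340, (A,merge)→11340, (B,nl)→55020, (A,nl)→55020; best=2640 via (B,hash)
  {ACD}: card=75000; try (D,hash)→9120, (C,hash)→10920, (C,merge)→15920, (D,merge)→73070, (C,nl)→451020, (D,nl)→751720; best=9120 via (D,hash)
  {ABCD}: card=450000; try (C,hash)→17040, (C,merge)→83240, (B,hash)→84840, (B,merge)→1359540, (C,nl)→2702640, (B,nl)→4509120; best=17040 via (C,hash)

cost=17040; order=D,A,B,C; methods=hash,hash,hash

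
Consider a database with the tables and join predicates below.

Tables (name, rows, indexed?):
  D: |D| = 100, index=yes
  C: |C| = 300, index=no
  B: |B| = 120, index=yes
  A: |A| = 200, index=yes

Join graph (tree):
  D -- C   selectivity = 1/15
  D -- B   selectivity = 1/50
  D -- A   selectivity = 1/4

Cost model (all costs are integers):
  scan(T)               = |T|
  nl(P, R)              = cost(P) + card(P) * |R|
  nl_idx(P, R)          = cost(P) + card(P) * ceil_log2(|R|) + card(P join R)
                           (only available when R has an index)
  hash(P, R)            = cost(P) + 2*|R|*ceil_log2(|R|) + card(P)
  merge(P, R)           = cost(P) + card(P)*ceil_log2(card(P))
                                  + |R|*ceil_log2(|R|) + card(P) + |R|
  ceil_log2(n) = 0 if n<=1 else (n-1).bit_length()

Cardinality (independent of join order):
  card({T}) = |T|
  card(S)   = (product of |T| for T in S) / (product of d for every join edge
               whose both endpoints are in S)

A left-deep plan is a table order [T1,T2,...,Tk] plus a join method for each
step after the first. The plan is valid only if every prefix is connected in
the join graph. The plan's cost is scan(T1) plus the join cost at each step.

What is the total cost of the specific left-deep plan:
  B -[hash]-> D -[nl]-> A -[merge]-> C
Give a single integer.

step 1: scan B: cost=120, card=120
step 2: join D via hash
    card(P join D) = 120*100/(50) = 240
    cost = 120 + 2*100*7 + 120 = 1640
step 3: join A via nl
    card(P join A) = 240*200/(4) = 12000
    cost = 1640 + 240*200 = 49640
step 4: join C via merge
    card(P join C) = 12000*300/(15) = 240000
    cost = 49640 + 12000*14 + 300*9 + 12000 + 300 = 232640

232640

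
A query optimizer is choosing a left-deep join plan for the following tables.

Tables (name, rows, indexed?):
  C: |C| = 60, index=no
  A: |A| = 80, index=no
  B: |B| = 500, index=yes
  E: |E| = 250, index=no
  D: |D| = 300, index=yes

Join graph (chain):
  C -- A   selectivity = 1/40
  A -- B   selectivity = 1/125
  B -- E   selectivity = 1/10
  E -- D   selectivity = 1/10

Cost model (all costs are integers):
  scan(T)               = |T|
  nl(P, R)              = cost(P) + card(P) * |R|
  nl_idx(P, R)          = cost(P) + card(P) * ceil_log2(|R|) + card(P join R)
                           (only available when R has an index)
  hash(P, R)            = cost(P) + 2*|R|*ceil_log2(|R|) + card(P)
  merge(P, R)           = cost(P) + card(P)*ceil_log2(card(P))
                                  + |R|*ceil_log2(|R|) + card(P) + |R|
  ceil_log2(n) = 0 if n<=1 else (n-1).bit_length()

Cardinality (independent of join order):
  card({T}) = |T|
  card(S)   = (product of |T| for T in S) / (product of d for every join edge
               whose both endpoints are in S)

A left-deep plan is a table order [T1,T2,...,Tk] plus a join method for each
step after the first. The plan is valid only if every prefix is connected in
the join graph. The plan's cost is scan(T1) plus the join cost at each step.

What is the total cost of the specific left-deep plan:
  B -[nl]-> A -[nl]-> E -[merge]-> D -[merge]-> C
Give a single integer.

4795920

step 1: scan B: cost=500, card=500
step 2: join A via nl
    card(P join A) = 500*80/(125) = 320
    cost = 500 + 500*80 = 40500
step 3: join E via nl
    card(P join E) = 320*250/(10) = 8000
    cost = 40500 + 320*250 = 120500
step 4: join D via merge
    card(P join D) = 8000*300/(10) = 240000
    cost = 120500 + 8000*13 + 300*9 + 8000 + 300 = 235500
step 5: join C via merge
    card(P join C) = 240000*60/(40) = 360000
    cost = 235500 + 240000*18 + 60*6 + 240000 + 60 = 4795920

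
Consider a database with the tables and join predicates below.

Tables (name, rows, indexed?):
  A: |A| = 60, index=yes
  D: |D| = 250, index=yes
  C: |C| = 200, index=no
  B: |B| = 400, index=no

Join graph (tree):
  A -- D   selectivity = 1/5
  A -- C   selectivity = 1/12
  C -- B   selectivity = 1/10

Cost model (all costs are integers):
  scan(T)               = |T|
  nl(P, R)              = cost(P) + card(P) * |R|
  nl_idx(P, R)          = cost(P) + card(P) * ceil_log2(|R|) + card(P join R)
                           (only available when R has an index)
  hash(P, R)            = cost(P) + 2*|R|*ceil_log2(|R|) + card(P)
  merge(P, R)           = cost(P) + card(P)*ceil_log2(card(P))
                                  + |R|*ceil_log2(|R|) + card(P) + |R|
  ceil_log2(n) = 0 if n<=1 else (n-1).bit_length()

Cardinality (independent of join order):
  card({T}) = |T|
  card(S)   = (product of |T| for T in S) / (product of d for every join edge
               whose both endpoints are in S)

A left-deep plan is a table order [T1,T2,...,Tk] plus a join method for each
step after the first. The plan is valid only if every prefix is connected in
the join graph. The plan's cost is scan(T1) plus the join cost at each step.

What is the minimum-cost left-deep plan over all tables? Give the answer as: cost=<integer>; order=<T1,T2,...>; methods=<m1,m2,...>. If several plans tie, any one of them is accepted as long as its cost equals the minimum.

Selinger DP (subsets sized 1..n):
  {A}: scan cost=60, card=60
  {D}: scan cost=250, card=250
  {C}: scan cost=200, card=200
  {B}: scan cost=400, card=400
  {AD}: card=3000; try (A,hash)→1220, (D,merge)→2730, (A,merge)→2920, (D,nl_idx)→3540, (D,hash)→4120, (A,nl_idx)→4750 …(+2); best=1220 via (A,hash)
  {AC}: card=1000; try (A,hash)→1120, (C,merge)→2280, (A,nl_idx)→2400, (A,merge)→2420, (C,hash)→3320, (C,nl)→12060 …(+1); best=1120 via (A,hash)
  {BC}: card=8000; try (C,hash)→4000, (B,merge)→6000, (C,merge)→6200, (B,hash)→7600, (B,nl)→80200, (C,nl)→80400; best=4000 via (C,hash)
  {ACD}: card=50000; try (D,hash)→6120, (C,hash)→7420, (D,merge)→14370, (C,merge)→42020, (D,nl_idx)→59120, (D,nl)→251120 …(+1); best=6120 via (D,hash)
  {ABC}: card=40000; try (B,hash)→9320, (A,hash)→12720, (B,merge)→16120, (A,nl_idx)→92000, (A,merge)→116420, (B,nl)→401120 …(+1); best=9320 via (B,hash)
  {ABCD}: card=2000000; try (D,hash)→53320, (B,hash)→63320, (D,merge)→691570, (B,merge)→860120, (D,nl_idx)→2329320, (D,nl)→10009320 …(+1); best=53320 via (D,hash)

cost=53320; order=C,A,B,D; methods=hash,hash,hash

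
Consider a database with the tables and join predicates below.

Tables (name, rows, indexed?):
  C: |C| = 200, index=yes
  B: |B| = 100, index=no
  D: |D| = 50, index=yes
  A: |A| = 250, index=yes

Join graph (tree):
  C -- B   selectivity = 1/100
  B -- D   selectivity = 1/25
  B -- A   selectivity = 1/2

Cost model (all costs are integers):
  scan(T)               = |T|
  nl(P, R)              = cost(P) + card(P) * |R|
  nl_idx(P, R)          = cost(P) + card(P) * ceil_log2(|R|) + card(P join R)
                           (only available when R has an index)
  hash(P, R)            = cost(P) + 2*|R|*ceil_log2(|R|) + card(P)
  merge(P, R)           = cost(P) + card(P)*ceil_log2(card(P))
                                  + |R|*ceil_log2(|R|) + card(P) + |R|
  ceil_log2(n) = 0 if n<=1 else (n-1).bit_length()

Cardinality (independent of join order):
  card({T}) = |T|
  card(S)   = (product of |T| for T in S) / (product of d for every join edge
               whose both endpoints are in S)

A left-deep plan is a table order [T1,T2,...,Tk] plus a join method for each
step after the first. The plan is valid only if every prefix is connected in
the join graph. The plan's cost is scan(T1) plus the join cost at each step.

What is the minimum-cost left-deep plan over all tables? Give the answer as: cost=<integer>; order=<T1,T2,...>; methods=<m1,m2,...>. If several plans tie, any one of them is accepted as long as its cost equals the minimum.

Selinger DP (subsets sized 1..n):
  {C}: scan cost=200, card=200
  {B}: scan cost=100, card=100
  {D}: scan cost=50, card=50
  {A}: scan cost=250, card=250
  {BC}: card=200; try (C,nl_idx)→1100, (B,hash)→1800, (C,merge)→2700, (B,merge)→2800, (C,hash)→3400, (C,nl)→20100 …(+1); best=1100 via (C,nl_idx)
  {BD}: card=200; try (D,hash)→800, (D,nl_idx)→900, (B,merge)→1200, (D,merge)→1250, (B,hash)→1500, (B,nl)→5050 …(+1); best=800 via (D,hash)
  {AB}: card=12500; try (B,hash)→1900, (A,merge)→3150, (B,merge)→3300, (A,hash)→4200, (A,nl_idx)→13400, (A,nl)→25100 …(+1); best=1900 via (B,hash)
  {BCD}: card=400; try (D,hash)→1900, (D,nl_idx)→2700, (C,nl_idx)→2800, (D,merge)→3250, (C,hash)→4200, (C,merge)→4400 …(+2); best=1900 via (D,hash)
  {ABC}: card=25000; try (A,merge)→5150, (A,hash)→5300, (C,hash)→17600, (A,nl_idx)→27700, (A,nl)→51100, (C,nl_idx)→126900 …(+2); best=5150 via (A,merge)
  {ABD}: card=25000; try (A,merge)→4850, (A,hash)→5000, (D,hash)→15000, (A,nl_idx)→27400, (A,nl)→50800, (D,nl_idx)→101900 …(+2); best=4850 via (A,merge)
  {ABCD}: card=50000; try (A,hash)→6300, (A,merge)→8150, (D,hash)→30750, (C,hash)→33050, (A,nl_idx)→55100, (A,nl)→101900 …(+6); best=6300 via (A,hash)

cost=6300; order=B,C,D,A; methods=nl_idx,hash,hash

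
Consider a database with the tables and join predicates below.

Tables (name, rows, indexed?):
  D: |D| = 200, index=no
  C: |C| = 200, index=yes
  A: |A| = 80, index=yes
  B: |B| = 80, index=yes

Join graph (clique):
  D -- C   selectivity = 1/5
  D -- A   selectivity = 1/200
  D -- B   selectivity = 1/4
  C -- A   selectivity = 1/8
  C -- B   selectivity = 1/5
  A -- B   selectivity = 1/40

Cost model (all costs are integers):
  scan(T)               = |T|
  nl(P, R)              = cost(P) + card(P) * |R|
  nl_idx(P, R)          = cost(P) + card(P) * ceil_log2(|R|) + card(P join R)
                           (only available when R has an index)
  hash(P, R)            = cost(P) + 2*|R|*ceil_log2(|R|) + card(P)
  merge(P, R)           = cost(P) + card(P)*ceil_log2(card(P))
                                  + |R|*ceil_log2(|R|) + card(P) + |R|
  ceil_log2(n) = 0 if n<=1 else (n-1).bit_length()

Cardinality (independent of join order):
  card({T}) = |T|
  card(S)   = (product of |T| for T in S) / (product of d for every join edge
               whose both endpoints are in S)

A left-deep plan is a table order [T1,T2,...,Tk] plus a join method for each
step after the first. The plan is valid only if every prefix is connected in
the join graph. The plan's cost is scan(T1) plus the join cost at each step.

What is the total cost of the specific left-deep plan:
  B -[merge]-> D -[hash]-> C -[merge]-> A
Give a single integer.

522360

step 1: scan B: cost=80, card=80
step 2: join D via merge
    card(P join D) = 80*200/(4) = 4000
    cost = 80 + 80*7 + 200*8 + 80 + 200 = 2520
step 3: join C via hash
    card(P join C) = 4000*200/(5*5) = 32000
    cost = 2520 + 2*200*8 + 4000 = 9720
step 4: join A via merge
    card(P join A) = 32000*80/(200*8*40) = 40
    cost = 9720 + 32000*15 + 80*7 + 32000 + 80 = 522360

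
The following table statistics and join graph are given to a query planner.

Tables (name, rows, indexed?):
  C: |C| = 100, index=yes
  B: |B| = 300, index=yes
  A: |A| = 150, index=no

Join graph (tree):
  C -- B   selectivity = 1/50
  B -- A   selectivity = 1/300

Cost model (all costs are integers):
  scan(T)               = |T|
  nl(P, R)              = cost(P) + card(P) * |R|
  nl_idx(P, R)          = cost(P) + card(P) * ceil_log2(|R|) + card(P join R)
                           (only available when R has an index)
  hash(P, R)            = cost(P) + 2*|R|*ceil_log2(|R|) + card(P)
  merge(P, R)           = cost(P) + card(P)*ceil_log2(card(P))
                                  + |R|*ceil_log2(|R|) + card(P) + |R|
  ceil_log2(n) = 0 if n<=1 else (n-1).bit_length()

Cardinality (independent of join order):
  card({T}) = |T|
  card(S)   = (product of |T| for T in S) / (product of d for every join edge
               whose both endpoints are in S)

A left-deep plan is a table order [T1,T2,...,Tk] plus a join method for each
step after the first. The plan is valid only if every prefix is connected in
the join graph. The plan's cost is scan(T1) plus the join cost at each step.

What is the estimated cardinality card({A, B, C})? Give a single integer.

300

Tables in S: A(150), B(300), C(100)
Edges inside S: C-B(d=50), B-A(d=300)
numerator = 150 * 300 * 100 = 4500000
denominator = 50 * 300 = 15000
card(S) = 4500000 / 15000 = 300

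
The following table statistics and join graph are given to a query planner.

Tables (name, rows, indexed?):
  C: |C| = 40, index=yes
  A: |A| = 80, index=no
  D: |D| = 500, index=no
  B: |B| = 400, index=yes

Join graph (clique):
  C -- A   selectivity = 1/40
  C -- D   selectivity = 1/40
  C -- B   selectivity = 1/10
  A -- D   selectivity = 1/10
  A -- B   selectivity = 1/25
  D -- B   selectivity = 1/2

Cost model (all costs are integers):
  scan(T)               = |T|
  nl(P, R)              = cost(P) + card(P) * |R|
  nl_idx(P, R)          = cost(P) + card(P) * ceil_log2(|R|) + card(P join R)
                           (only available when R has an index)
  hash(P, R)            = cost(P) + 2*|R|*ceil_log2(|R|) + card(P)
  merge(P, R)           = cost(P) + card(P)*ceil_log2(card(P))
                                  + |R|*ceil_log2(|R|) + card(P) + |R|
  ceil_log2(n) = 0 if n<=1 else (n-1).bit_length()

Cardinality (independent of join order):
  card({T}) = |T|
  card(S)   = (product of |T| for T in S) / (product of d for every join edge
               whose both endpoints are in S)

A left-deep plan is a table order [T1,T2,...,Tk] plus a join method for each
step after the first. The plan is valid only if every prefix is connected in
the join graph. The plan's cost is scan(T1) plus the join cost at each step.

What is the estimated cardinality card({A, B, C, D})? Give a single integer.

Tables in S: A(80), B(400), C(40), D(500)
Edges inside S: C-A(d=40), C-D(d=40), C-B(d=10), A-D(d=10), A-B(d=25), D-B(d=2)
numerator = 80 * 400 * 40 * 500 = 640000000
denominator = 40 * 40 * 10 * 10 * 25 * 2 = 8000000
card(S) = 640000000 / 8000000 = 80

80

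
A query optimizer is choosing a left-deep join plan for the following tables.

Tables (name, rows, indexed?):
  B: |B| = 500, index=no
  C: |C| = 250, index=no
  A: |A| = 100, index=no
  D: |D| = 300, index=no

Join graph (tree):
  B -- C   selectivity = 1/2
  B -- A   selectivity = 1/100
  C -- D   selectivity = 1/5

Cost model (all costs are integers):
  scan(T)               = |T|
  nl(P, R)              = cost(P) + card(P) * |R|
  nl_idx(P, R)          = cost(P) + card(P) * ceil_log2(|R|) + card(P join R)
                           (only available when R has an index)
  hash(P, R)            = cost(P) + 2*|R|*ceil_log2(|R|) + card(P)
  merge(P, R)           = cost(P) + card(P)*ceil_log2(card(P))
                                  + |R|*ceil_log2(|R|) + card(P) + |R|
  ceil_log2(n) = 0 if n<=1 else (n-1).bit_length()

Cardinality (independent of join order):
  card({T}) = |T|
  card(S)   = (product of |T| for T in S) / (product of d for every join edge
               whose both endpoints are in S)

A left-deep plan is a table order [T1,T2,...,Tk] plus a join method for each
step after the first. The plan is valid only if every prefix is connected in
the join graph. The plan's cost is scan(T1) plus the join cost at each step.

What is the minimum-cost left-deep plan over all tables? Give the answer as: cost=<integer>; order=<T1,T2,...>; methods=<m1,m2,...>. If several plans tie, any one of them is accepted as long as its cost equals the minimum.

Selinger DP (subsets sized 1..n):
  {B}: scan cost=500, card=500
  {C}: scan cost=250, card=250
  {A}: scan cost=100, card=100
  {D}: scan cost=300, card=300
  {BC}: card=62500; try (C,hash)→5000, (B,merge)→7500, (C,merge)→7750, (B,hash)→9500, (B,nl)→125250, (C,nl)→125500; best=5000 via (C,hash)
  {AB}: card=500; try (A,hash)→2400, (B,merge)→5900, (A,merge)→6300, (B,hash)→9200, (B,nl)→50100, (A,nl)→50500; best=2400 via (A,hash)
  {CD}: card=15000; try (C,hash)→4600, (D,merge)→5500, (C,merge)→5550, (D,hash)→5900, (D,nl)→75250, (C,nl)→75300; best=4600 via (C,hash)
  {ABC}: card=62500; try (C,hash)→6900, (C,merge)→9650, (A,hash)→68900, (C,nl)→127400, (A,merge)→1068300, (A,nl)→6255000; best=6900 via (C,hash)
  {BCD}: card=3750000; try (B,hash)→28600, (D,hash)→72900, (B,merge)→234600, (D,merge)→1070500, (B,nl)→7504600, (D,nl)→18755000; best=28600 via (B,hash)
  {ABCD}: card=3750000; try (D,hash)→74800, (D,merge)→1072400, (A,hash)→3780000, (D,nl)→18756900, (A,merge)→86279400, (A,nl)→375028600; best=74800 via (D,hash)

cost=74800; order=B,A,C,D; methods=hash,hash,hash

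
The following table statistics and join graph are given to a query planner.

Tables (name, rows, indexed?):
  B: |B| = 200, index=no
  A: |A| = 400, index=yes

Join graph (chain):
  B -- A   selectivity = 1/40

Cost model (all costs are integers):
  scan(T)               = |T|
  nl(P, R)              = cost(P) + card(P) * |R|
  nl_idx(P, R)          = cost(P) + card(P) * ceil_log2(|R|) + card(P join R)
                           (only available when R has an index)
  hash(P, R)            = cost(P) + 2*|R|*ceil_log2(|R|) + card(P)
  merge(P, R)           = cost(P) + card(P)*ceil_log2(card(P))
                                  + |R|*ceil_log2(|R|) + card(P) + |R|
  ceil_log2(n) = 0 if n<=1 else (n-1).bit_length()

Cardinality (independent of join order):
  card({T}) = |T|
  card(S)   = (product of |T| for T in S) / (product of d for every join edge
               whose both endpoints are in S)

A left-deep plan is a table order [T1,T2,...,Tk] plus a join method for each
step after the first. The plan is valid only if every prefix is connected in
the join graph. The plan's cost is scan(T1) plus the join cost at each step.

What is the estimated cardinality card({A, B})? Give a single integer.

2000

Tables in S: A(400), B(200)
Edges inside S: B-A(d=40)
numerator = 400 * 200 = 80000
denominator = 40 = 40
card(S) = 80000 / 40 = 2000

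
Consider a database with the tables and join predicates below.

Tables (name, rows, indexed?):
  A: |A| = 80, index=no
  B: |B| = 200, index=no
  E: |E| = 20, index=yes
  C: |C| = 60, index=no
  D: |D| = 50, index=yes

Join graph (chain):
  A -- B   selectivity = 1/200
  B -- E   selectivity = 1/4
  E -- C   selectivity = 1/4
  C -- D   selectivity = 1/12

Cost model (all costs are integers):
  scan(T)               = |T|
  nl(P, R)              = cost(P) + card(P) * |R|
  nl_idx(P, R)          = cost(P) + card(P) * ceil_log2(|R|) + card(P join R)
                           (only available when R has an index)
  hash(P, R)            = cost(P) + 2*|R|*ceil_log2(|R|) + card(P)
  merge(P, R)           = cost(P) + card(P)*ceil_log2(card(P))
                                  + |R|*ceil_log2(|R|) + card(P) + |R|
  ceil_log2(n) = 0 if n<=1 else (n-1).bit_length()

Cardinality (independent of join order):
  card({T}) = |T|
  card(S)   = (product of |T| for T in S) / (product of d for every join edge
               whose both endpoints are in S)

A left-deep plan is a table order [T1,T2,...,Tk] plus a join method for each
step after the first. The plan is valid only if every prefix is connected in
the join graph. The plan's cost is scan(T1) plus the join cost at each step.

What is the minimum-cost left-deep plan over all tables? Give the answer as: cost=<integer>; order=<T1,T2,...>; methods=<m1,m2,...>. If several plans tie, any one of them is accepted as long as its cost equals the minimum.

Selinger DP (subsets sized 1..n):
  {A}: scan cost=80, card=80
  {B}: scan cost=200, card=200
  {E}: scan cost=20, card=20
  {C}: scan cost=60, card=60
  {D}: scan cost=50, card=50
  {AB}: card=80; try (A,hash)→1520, (B,merge)→2520, (A,merge)→2640, (B,hash)→3360, (B,nl)→16080, (A,nl)→16200; best=1520 via (A,hash)
  {BE}: card=1000; try (E,hash)→600, (B,merge)→1940, (E,merge)→2120, (E,nl_idx)→2200, (B,hash)→3240, (B,nl)→4020 …(+1); best=600 via (E,hash)
  {CE}: card=300; try (E,hash)→320, (C,merge)→560, (E,merge)→600, (E,nl_idx)→660, (C,hash)→760, (C,nl)→1220 …(+1); best=320 via (E,hash)
  {CD}: card=250; try (D,nl_idx)→670, (D,hash)→720, (C,hash)→820, (C,merge)→820, (D,merge)→830, (C,nl)→3050 …(+1); best=670 via (D,nl_idx)
  {ABE}: card=400; try (E,hash)→1800, (E,merge)→2280, (E,nl_idx)→2320, (A,hash)→2720, (E,nl)→3120, (A,merge)→12240 …(+1); best=1800 via (E,hash)
  {BCE}: card=15000; try (C,hash)→2320, (B,hash)→3820, (B,merge)→5120, (C,merge)→12020, (B,nl)→60320, (C,nl)→60600; best=2320 via (C,hash)
  {CDE}: card=1250; try (E,hash)→1120, (D,hash)→1220, (E,merge)→3040, (E,nl_idx)→3170, (D,nl_idx)→3370, (D,merge)→3670 …(+2); best=1120 via (E,hash)
  {ABCE}: card=6000; try (C,hash)→2920, (C,merge)→6220, (A,hash)→18440, (C,nl)→25800, (A,merge)→227960, (A,nl)→1202320; best=2920 via (C,hash)
  {BCDE}: card=62500; try (B,hash)→5570, (D,hash)→17920, (B,merge)→17920, (D,nl_idx)→154820, (D,merge)→227670, (B,nl)→251120 …(+1); best=5570 via (B,hash)
  {ABCDE}: card=25000; try (D,hash)→9520, (D,nl_idx)→63920, (A,hash)→69190, (D,merge)→87270, (D,nl)→302920, (A,merge)→1068710 …(+1); best=9520 via (D,hash)

cost=9520; order=B,A,E,C,D; methods=hash,hash,hash,hash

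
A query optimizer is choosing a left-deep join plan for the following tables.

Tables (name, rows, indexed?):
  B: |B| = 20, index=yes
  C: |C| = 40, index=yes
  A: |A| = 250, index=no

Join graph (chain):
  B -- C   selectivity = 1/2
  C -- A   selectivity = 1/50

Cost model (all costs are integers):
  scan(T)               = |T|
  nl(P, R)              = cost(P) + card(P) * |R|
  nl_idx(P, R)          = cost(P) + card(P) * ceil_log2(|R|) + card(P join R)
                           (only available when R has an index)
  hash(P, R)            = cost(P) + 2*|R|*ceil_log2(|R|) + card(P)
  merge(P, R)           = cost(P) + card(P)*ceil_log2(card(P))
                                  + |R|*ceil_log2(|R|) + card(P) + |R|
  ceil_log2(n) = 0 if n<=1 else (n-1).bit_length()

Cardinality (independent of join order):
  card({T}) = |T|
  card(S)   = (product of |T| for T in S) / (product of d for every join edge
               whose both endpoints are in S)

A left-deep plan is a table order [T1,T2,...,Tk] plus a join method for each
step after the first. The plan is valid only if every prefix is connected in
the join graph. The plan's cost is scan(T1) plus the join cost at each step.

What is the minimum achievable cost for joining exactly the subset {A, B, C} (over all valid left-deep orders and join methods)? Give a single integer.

1380

Selinger DP over subsets of {A,B,C}:
  {B}: scan cost=20, card=20
  {C}: scan cost=40, card=40
  {A}: scan cost=250, card=250
  {BC}: card=400; try (B,hash)→280, (C,merge)→420, (B,merge)→440, (C,hash)→520, (C,nl_idx)→540, (B,nl_idx)→640 …(+2); best=280 via (B,hash)
  {AC}: card=200; try (C,hash)→980, (C,nl_idx)→1950, (A,merge)→2570, (C,merge)→2780, (A,hash)→4080, (A,nl)→10040 …(+1); best=980 via (C,hash)
  {ABC}: card=2000; try (B,hash)→1380, (B,merge)→2900, (B,nl_idx)→3980, (A,hash)→4680, (B,nl)→4980, (A,merge)→6530 …(+1); best=1380 via (B,hash)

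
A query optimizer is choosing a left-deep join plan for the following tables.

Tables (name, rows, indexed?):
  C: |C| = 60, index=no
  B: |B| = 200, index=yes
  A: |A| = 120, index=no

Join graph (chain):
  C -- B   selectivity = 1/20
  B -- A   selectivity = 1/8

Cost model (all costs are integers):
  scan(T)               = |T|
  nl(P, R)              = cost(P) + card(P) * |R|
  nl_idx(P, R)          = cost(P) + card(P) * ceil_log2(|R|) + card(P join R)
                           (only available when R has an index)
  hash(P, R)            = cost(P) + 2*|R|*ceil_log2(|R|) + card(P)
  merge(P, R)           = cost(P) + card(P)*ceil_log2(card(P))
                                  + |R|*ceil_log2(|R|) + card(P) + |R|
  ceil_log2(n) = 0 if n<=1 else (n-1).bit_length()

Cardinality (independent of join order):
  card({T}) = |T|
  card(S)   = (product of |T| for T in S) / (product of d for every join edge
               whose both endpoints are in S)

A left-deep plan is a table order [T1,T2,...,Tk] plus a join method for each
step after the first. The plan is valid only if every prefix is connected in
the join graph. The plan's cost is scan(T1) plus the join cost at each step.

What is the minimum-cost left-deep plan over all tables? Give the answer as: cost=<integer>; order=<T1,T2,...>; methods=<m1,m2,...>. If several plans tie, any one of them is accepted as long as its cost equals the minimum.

Selinger DP (subsets sized 1..n):
  {C}: scan cost=60, card=60
  {B}: scan cost=200, card=200
  {A}: scan cost=120, card=120
  {BC}: card=600; try (C,hash)→1120, (B,nl_idx)→1140, (B,merge)→2280, (C,merge)→2420, (B,hash)→3320, (B,nl)→12060 …(+1); best=1120 via (C,hash)
  {AB}: card=3000; try (A,hash)→2080, (B,merge)→2880, (A,merge)→2960, (B,hash)→3440, (B,nl_idx)→4080, (B,nl)→24120 …(+1); best=2080 via (A,hash)
  {ABC}: card=9000; try (A,hash)→3400, (C,hash)→5800, (A,merge)→8680, (C,merge)→41500, (A,nl)→73120, (C,nl)→182080; best=3400 via (A,hash)

cost=3400; order=B,C,A; methods=hash,hash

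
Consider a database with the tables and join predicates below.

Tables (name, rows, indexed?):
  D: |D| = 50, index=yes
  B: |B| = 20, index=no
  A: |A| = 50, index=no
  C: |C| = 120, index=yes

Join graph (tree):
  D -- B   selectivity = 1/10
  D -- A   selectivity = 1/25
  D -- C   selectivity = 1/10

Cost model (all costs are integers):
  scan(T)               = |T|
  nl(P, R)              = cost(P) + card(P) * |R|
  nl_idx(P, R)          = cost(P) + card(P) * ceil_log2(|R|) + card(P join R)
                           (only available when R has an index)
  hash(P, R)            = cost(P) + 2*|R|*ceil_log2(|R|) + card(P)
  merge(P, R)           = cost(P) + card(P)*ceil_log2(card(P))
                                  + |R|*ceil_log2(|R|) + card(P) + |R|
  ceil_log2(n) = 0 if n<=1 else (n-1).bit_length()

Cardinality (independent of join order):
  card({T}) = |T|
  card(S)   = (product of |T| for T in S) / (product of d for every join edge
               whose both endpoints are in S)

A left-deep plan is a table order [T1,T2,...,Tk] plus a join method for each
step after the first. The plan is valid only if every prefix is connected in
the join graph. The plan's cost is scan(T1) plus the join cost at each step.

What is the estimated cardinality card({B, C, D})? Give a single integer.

Tables in S: B(20), C(120), D(50)
Edges inside S: D-B(d=10), D-C(d=10)
numerator = 20 * 120 * 50 = 120000
denominator = 10 * 10 = 100
card(S) = 120000 / 100 = 1200

1200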